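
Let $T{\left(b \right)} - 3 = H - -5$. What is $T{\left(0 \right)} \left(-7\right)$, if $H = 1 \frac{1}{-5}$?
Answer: $- \frac{273}{5} \approx -54.6$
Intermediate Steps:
$H = - \frac{1}{5}$ ($H = 1 \left(- \frac{1}{5}\right) = - \frac{1}{5} \approx -0.2$)
$T{\left(b \right)} = \frac{39}{5}$ ($T{\left(b \right)} = 3 - - \frac{24}{5} = 3 + \left(- \frac{1}{5} + 5\right) = 3 + \frac{24}{5} = \frac{39}{5}$)
$T{\left(0 \right)} \left(-7\right) = \frac{39}{5} \left(-7\right) = - \frac{273}{5}$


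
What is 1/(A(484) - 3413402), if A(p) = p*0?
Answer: -1/3413402 ≈ -2.9296e-7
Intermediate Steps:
A(p) = 0
1/(A(484) - 3413402) = 1/(0 - 3413402) = 1/(-3413402) = -1/3413402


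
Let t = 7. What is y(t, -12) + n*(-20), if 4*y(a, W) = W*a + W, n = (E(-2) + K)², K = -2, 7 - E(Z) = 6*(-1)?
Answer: -2444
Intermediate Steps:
E(Z) = 13 (E(Z) = 7 - 6*(-1) = 7 - 1*(-6) = 7 + 6 = 13)
n = 121 (n = (13 - 2)² = 11² = 121)
y(a, W) = W/4 + W*a/4 (y(a, W) = (W*a + W)/4 = (W + W*a)/4 = W/4 + W*a/4)
y(t, -12) + n*(-20) = (¼)*(-12)*(1 + 7) + 121*(-20) = (¼)*(-12)*8 - 2420 = -24 - 2420 = -2444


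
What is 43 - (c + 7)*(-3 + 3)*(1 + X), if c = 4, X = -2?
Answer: 43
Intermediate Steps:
43 - (c + 7)*(-3 + 3)*(1 + X) = 43 - (4 + 7)*(-3 + 3)*(1 - 2) = 43 - 11*0*(-1) = 43 - 11*0 = 43 - 1*0 = 43 + 0 = 43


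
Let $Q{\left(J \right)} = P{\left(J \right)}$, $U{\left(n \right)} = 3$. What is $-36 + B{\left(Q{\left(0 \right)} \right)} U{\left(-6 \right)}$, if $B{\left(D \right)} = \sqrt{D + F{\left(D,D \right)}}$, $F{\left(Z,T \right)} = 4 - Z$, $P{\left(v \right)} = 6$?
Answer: $-30$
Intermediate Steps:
$Q{\left(J \right)} = 6$
$B{\left(D \right)} = 2$ ($B{\left(D \right)} = \sqrt{D - \left(-4 + D\right)} = \sqrt{4} = 2$)
$-36 + B{\left(Q{\left(0 \right)} \right)} U{\left(-6 \right)} = -36 + 2 \cdot 3 = -36 + 6 = -30$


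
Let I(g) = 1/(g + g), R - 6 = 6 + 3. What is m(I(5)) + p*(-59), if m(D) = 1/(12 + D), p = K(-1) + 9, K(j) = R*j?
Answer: 42844/121 ≈ 354.08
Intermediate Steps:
R = 15 (R = 6 + (6 + 3) = 6 + 9 = 15)
I(g) = 1/(2*g)
K(j) = 15*j
p = -6 (p = 15*(-1) + 9 = -15 + 9 = -6)
m(I(5)) + p*(-59) = 1/(12 + (½)/5) - 6*(-59) = 1/(12 + (½)*(⅕)) + 354 = 1/(12 + ⅒) + 354 = 1/(121/10) + 354 = 10/121 + 354 = 42844/121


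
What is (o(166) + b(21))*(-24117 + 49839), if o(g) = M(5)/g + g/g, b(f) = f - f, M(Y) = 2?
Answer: 2160648/83 ≈ 26032.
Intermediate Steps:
b(f) = 0
o(g) = 1 + 2/g (o(g) = 2/g + g/g = 2/g + 1 = 1 + 2/g)
(o(166) + b(21))*(-24117 + 49839) = ((2 + 166)/166 + 0)*(-24117 + 49839) = ((1/166)*168 + 0)*25722 = (84/83 + 0)*25722 = (84/83)*25722 = 2160648/83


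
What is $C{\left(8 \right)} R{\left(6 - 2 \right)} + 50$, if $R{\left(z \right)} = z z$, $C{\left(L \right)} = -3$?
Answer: $2$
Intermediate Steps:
$R{\left(z \right)} = z^{2}$
$C{\left(8 \right)} R{\left(6 - 2 \right)} + 50 = - 3 \left(6 - 2\right)^{2} + 50 = - 3 \cdot 4^{2} + 50 = \left(-3\right) 16 + 50 = -48 + 50 = 2$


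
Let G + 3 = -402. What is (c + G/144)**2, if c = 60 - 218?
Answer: 6620329/256 ≈ 25861.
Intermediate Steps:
c = -158
G = -405 (G = -3 - 402 = -405)
(c + G/144)**2 = (-158 - 405/144)**2 = (-158 - 405*1/144)**2 = (-158 - 45/16)**2 = (-2573/16)**2 = 6620329/256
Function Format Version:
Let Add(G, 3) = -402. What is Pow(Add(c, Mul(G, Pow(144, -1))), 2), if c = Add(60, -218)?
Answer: Rational(6620329, 256) ≈ 25861.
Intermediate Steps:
c = -158
G = -405 (G = Add(-3, -402) = -405)
Pow(Add(c, Mul(G, Pow(144, -1))), 2) = Pow(Add(-158, Mul(-405, Pow(144, -1))), 2) = Pow(Add(-158, Mul(-405, Rational(1, 144))), 2) = Pow(Add(-158, Rational(-45, 16)), 2) = Pow(Rational(-2573, 16), 2) = Rational(6620329, 256)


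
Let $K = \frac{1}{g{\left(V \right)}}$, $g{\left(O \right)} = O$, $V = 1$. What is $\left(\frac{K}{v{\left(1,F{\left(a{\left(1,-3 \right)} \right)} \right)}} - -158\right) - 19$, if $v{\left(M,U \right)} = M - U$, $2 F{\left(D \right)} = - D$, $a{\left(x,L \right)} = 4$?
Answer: $\frac{418}{3} \approx 139.33$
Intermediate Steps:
$F{\left(D \right)} = - \frac{D}{2}$ ($F{\left(D \right)} = \frac{\left(-1\right) D}{2} = - \frac{D}{2}$)
$K = 1$ ($K = 1^{-1} = 1$)
$\left(\frac{K}{v{\left(1,F{\left(a{\left(1,-3 \right)} \right)} \right)}} - -158\right) - 19 = \left(1 \frac{1}{1 - \left(- \frac{1}{2}\right) 4} - -158\right) - 19 = \left(1 \frac{1}{1 - -2} + 158\right) - 19 = \left(1 \frac{1}{1 + 2} + 158\right) - 19 = \left(1 \cdot \frac{1}{3} + 158\right) - 19 = \left(\frac{1}{3} + 158\right) - 19 = \frac{475}{3} - 19 = \frac{418}{3}$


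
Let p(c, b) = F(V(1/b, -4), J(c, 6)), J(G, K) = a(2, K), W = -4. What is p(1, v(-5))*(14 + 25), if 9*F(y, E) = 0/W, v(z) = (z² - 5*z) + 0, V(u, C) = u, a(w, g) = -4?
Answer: 0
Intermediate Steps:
J(G, K) = -4
v(z) = z² - 5*z
F(y, E) = 0 (F(y, E) = (0/(-4))/9 = (0*(-¼))/9 = (⅑)*0 = 0)
p(c, b) = 0
p(1, v(-5))*(14 + 25) = 0*(14 + 25) = 0*39 = 0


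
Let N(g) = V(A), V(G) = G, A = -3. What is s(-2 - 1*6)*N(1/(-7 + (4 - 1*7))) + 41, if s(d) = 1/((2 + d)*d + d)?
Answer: 1637/40 ≈ 40.925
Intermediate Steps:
s(d) = 1/(d + d*(2 + d)) (s(d) = 1/(d*(2 + d) + d) = 1/(d + d*(2 + d)))
N(g) = -3
s(-2 - 1*6)*N(1/(-7 + (4 - 1*7))) + 41 = (1/((-2 - 1*6)*(3 + (-2 - 1*6))))*(-3) + 41 = (1/((-2 - 6)*(3 + (-2 - 6))))*(-3) + 41 = (1/((-8)*(3 - 8)))*(-3) + 41 = -⅛/(-5)*(-3) + 41 = -⅛*(-⅕)*(-3) + 41 = (1/40)*(-3) + 41 = -3/40 + 41 = 1637/40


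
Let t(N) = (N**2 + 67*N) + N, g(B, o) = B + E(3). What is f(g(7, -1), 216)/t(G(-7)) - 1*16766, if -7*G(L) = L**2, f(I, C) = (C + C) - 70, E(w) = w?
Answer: -7159444/427 ≈ -16767.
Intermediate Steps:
g(B, o) = 3 + B (g(B, o) = B + 3 = 3 + B)
f(I, C) = -70 + 2*C (f(I, C) = 2*C - 70 = -70 + 2*C)
G(L) = -L**2/7
t(N) = N**2 + 68*N
f(g(7, -1), 216)/t(G(-7)) - 1*16766 = (-70 + 2*216)/(((-1/7*(-7)**2)*(68 - 1/7*(-7)**2))) - 1*16766 = (-70 + 432)/(((-1/7*49)*(68 - 1/7*49))) - 16766 = 362/((-7*(68 - 7))) - 16766 = 362/((-7*61)) - 16766 = 362/(-427) - 16766 = 362*(-1/427) - 16766 = -362/427 - 16766 = -7159444/427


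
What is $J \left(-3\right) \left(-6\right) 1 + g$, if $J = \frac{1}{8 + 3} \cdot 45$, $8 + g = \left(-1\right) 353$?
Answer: $- \frac{3161}{11} \approx -287.36$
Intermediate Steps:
$g = -361$ ($g = -8 - 353 = -361$)
$J = \frac{45}{11}$ ($J = \frac{1}{11} \cdot 45 = \frac{45}{11} \approx 4.0909$)
$J \left(-3\right) \left(-6\right) 1 + g = \frac{45 \left(-3\right) \left(-6\right) 1}{11} - 361 = \frac{45 \cdot 18 \cdot 1}{11} - 361 = \frac{45}{11} \cdot 18 - 361 = \frac{810}{11} - 361 = - \frac{3161}{11}$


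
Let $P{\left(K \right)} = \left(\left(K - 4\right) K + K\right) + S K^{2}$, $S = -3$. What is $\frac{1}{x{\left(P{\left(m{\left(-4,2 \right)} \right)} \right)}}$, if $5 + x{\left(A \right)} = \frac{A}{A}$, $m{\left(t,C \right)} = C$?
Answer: $- \frac{1}{4} \approx -0.25$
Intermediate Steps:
$P{\left(K \right)} = K - 3 K^{2} + K \left(-4 + K\right)$ ($P{\left(K \right)} = \left(\left(K - 4\right) K + K\right) - 3 K^{2} = \left(\left(-4 + K\right) K + K\right) - 3 K^{2} = \left(K \left(-4 + K\right) + K\right) - 3 K^{2} = \left(K + K \left(-4 + K\right)\right) - 3 K^{2} = K - 3 K^{2} + K \left(-4 + K\right)$)
$x{\left(A \right)} = -4$ ($x{\left(A \right)} = -5 + \frac{A}{A} = -5 + 1 = -4$)
$\frac{1}{x{\left(P{\left(m{\left(-4,2 \right)} \right)} \right)}} = \frac{1}{-4} = - \frac{1}{4}$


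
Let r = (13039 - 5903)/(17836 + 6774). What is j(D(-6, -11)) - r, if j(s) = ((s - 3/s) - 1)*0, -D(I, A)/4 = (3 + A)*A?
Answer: -3568/12305 ≈ -0.28996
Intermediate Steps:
r = 3568/12305 (r = 7136/24610 = 7136*(1/24610) = 3568/12305 ≈ 0.28996)
D(I, A) = -4*A*(3 + A) (D(I, A) = -4*(3 + A)*A = -4*A*(3 + A))
j(s) = 0 (j(s) = ((s - 3/s) - 1)*0 = (-1 + s - 3/s)*0 = 0)
j(D(-6, -11)) - r = 0 - 1*3568/12305 = 0 - 3568/12305 = -3568/12305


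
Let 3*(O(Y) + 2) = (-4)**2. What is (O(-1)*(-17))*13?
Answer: -2210/3 ≈ -736.67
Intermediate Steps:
O(Y) = 10/3 (O(Y) = -2 + (1/3)*(-4)**2 = -2 + (1/3)*16 = -2 + 16/3 = 10/3)
(O(-1)*(-17))*13 = ((10/3)*(-17))*13 = -170/3*13 = -2210/3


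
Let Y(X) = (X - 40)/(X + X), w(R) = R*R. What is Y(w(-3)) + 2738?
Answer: 49253/18 ≈ 2736.3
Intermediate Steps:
w(R) = R²
Y(X) = (-40 + X)/(2*X) (Y(X) = (-40 + X)/((2*X)) = (-40 + X)*(1/(2*X)) = (-40 + X)/(2*X))
Y(w(-3)) + 2738 = (-40 + (-3)²)/(2*((-3)²)) + 2738 = (½)*(-40 + 9)/9 + 2738 = (½)*(⅑)*(-31) + 2738 = -31/18 + 2738 = 49253/18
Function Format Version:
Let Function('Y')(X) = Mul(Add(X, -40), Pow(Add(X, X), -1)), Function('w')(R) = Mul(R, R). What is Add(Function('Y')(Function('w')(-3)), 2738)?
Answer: Rational(49253, 18) ≈ 2736.3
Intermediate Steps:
Function('w')(R) = Pow(R, 2)
Function('Y')(X) = Mul(Rational(1, 2), Pow(X, -1), Add(-40, X)) (Function('Y')(X) = Mul(Add(-40, X), Pow(Mul(2, X), -1)) = Mul(Add(-40, X), Mul(Rational(1, 2), Pow(X, -1))) = Mul(Rational(1, 2), Pow(X, -1), Add(-40, X)))
Add(Function('Y')(Function('w')(-3)), 2738) = Add(Mul(Rational(1, 2), Pow(Pow(-3, 2), -1), Add(-40, Pow(-3, 2))), 2738) = Add(Mul(Rational(1, 2), Pow(9, -1), Add(-40, 9)), 2738) = Add(Mul(Rational(1, 2), Rational(1, 9), -31), 2738) = Add(Rational(-31, 18), 2738) = Rational(49253, 18)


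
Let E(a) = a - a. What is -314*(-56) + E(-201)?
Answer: 17584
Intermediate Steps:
E(a) = 0
-314*(-56) + E(-201) = -314*(-56) + 0 = 17584 + 0 = 17584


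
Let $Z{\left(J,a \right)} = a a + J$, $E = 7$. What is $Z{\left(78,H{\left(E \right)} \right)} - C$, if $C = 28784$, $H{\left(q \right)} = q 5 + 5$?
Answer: $-27106$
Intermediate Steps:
$H{\left(q \right)} = 5 + 5 q$ ($H{\left(q \right)} = 5 q + 5 = 5 + 5 q$)
$Z{\left(J,a \right)} = J + a^{2}$ ($Z{\left(J,a \right)} = a^{2} + J = J + a^{2}$)
$Z{\left(78,H{\left(E \right)} \right)} - C = \left(78 + \left(5 + 5 \cdot 7\right)^{2}\right) - 28784 = \left(78 + \left(5 + 35\right)^{2}\right) - 28784 = \left(78 + 40^{2}\right) - 28784 = \left(78 + 1600\right) - 28784 = 1678 - 28784 = -27106$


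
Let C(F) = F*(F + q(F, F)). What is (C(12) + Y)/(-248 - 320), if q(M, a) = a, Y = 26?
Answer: -157/284 ≈ -0.55282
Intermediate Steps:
C(F) = 2*F² (C(F) = F*(F + F) = F*(2*F) = 2*F²)
(C(12) + Y)/(-248 - 320) = (2*12² + 26)/(-248 - 320) = (2*144 + 26)/(-568) = (288 + 26)*(-1/568) = 314*(-1/568) = -157/284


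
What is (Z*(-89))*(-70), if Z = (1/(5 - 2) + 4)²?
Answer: 1052870/9 ≈ 1.1699e+5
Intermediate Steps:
Z = 169/9 (Z = (1/3 + 4)² = (⅓ + 4)² = (13/3)² = 169/9 ≈ 18.778)
(Z*(-89))*(-70) = ((169/9)*(-89))*(-70) = -15041/9*(-70) = 1052870/9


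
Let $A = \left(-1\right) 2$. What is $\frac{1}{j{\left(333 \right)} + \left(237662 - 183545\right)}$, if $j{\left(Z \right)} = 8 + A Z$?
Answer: $\frac{1}{53459} \approx 1.8706 \cdot 10^{-5}$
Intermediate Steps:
$A = -2$
$j{\left(Z \right)} = 8 - 2 Z$
$\frac{1}{j{\left(333 \right)} + \left(237662 - 183545\right)} = \frac{1}{\left(8 - 666\right) + \left(237662 - 183545\right)} = \frac{1}{\left(8 - 666\right) + 54117} = \frac{1}{-658 + 54117} = \frac{1}{53459}$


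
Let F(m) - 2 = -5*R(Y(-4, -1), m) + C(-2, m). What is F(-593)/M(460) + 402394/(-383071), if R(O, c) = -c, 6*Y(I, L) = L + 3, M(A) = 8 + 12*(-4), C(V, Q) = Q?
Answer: 336526179/3830710 ≈ 87.850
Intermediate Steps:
M(A) = -40 (M(A) = 8 - 48 = -40)
Y(I, L) = 1/2 + L/6 (Y(I, L) = (L + 3)/6 = (3 + L)/6 = 1/2 + L/6)
F(m) = 2 + 6*m (F(m) = 2 + (-(-5)*m + m) = 2 + (5*m + m) = 2 + 6*m)
F(-593)/M(460) + 402394/(-383071) = (2 + 6*(-593))/(-40) + 402394/(-383071) = (2 - 3558)*(-1/40) + 402394*(-1/383071) = -3556*(-1/40) - 402394/383071 = 889/10 - 402394/383071 = 336526179/3830710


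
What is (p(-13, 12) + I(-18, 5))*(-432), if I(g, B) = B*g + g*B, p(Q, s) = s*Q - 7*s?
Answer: 181440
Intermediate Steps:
p(Q, s) = -7*s + Q*s (p(Q, s) = Q*s - 7*s = -7*s + Q*s)
I(g, B) = 2*B*g (I(g, B) = B*g + B*g = 2*B*g)
(p(-13, 12) + I(-18, 5))*(-432) = (12*(-7 - 13) + 2*5*(-18))*(-432) = (12*(-20) - 180)*(-432) = (-240 - 180)*(-432) = -420*(-432) = 181440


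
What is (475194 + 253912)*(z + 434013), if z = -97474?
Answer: 245372604134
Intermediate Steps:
(475194 + 253912)*(z + 434013) = (475194 + 253912)*(-97474 + 434013) = 729106*336539 = 245372604134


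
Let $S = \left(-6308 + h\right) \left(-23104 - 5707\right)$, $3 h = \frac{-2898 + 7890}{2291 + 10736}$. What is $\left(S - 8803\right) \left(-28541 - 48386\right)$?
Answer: $- \frac{182114025810200357}{13027} \approx -1.398 \cdot 10^{13}$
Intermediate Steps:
$h = \frac{1664}{13027}$ ($h = \frac{\left(-2898 + 7890\right) \frac{1}{2291 + 10736}}{3} = \frac{4992 \cdot \frac{1}{13027}}{3} = \frac{1}{3} \cdot \frac{4992}{13027} = \frac{1664}{13027} \approx 0.12773$)
$S = \frac{2367476276772}{13027}$ ($S = \left(-6308 + \frac{1664}{13027}\right) \left(-23104 - 5707\right) = \left(- \frac{82172652}{13027}\right) \left(-28811\right) = \frac{2367476276772}{13027} \approx 1.8174 \cdot 10^{8}$)
$\left(S - 8803\right) \left(-28541 - 48386\right) = \left(\frac{2367476276772}{13027} - 8803\right) \left(-28541 - 48386\right) = \frac{2367361600091}{13027} \left(-76927\right) = - \frac{182114025810200357}{13027}$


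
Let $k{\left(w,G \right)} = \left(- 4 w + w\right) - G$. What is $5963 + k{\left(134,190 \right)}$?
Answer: $5371$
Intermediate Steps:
$k{\left(w,G \right)} = - G - 3 w$ ($k{\left(w,G \right)} = - 3 w - G = - G - 3 w$)
$5963 + k{\left(134,190 \right)} = 5963 - 592 = 5371$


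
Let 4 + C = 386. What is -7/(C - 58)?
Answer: -7/324 ≈ -0.021605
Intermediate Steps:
C = 382 (C = -4 + 386 = 382)
-7/(C - 58) = -7/(382 - 58) = -7/324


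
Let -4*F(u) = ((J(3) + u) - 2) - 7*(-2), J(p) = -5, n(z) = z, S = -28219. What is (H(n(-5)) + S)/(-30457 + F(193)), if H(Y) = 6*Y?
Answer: 28249/30507 ≈ 0.92598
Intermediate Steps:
F(u) = -7/4 - u/4 (F(u) = -(((-5 + u) - 2) - 7*(-2))/4 = -((-7 + u) + 14)/4 = -(7 + u)/4 = -7/4 - u/4)
(H(n(-5)) + S)/(-30457 + F(193)) = (6*(-5) - 28219)/(-30457 + (-7/4 - ¼*193)) = (-30 - 28219)/(-30457 + (-7/4 - 193/4)) = -28249/(-30457 - 50) = -28249/(-30507) = -28249*(-1/30507) = 28249/30507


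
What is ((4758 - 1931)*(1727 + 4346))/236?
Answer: 17168371/236 ≈ 72747.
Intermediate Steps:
((4758 - 1931)*(1727 + 4346))/236 = (2827*6073)*(1/236) = 17168371*(1/236) = 17168371/236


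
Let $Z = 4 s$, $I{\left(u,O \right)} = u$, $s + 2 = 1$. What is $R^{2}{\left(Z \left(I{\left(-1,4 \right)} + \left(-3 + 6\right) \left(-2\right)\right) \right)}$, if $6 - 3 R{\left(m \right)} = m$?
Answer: $\frac{484}{9} \approx 53.778$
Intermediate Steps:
$s = -1$ ($s = -2 + 1 = -1$)
$Z = -4$ ($Z = 4 \left(-1\right) = -4$)
$R{\left(m \right)} = 2 - \frac{m}{3}$
$R^{2}{\left(Z \left(I{\left(-1,4 \right)} + \left(-3 + 6\right) \left(-2\right)\right) \right)} = \left(2 - \frac{\left(-4\right) \left(-1 + \left(-3 + 6\right) \left(-2\right)\right)}{3}\right)^{2} = \left(2 - \frac{\left(-4\right) \left(-1 + 3 \left(-2\right)\right)}{3}\right)^{2} = \left(2 - \frac{\left(-4\right) \left(-1 - 6\right)}{3}\right)^{2} = \left(2 - \frac{\left(-4\right) \left(-7\right)}{3}\right)^{2} = \left(2 - \frac{28}{3}\right)^{2} = \left(- \frac{22}{3}\right)^{2} = \frac{484}{9}$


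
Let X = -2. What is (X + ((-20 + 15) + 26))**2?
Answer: 361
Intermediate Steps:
(X + ((-20 + 15) + 26))**2 = (-2 + ((-20 + 15) + 26))**2 = (-2 + (-5 + 26))**2 = (-2 + 21)**2 = 19**2 = 361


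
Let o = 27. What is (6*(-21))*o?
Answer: -3402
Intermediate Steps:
(6*(-21))*o = (6*(-21))*27 = -126*27 = -3402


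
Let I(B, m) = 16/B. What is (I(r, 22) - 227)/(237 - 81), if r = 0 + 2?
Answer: -73/52 ≈ -1.4038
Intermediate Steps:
r = 2
(I(r, 22) - 227)/(237 - 81) = (16/2 - 227)/(237 - 81) = (16*(½) - 227)/156 = (8 - 227)*(1/156) = -219*1/156 = -73/52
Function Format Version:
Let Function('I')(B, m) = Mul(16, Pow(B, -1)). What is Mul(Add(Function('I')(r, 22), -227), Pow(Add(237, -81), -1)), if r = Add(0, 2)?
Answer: Rational(-73, 52) ≈ -1.4038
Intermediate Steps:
r = 2
Mul(Add(Function('I')(r, 22), -227), Pow(Add(237, -81), -1)) = Mul(Add(Mul(16, Pow(2, -1)), -227), Pow(Add(237, -81), -1)) = Mul(Add(Mul(16, Rational(1, 2)), -227), Pow(156, -1)) = Mul(Add(8, -227), Rational(1, 156)) = Mul(-219, Rational(1, 156)) = Rational(-73, 52)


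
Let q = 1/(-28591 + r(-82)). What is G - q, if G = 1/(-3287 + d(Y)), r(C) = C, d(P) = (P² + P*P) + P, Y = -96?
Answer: 43722/431499977 ≈ 0.00010133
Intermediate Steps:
d(P) = P + 2*P² (d(P) = (P² + P²) + P = 2*P² + P = P + 2*P²)
G = 1/15049 (G = 1/(-3287 - 96*(1 + 2*(-96))) = 1/(-3287 - 96*(1 - 192)) = 1/(-3287 - 96*(-191)) = 1/(-3287 + 18336) = 1/15049 ≈ 6.6450e-5)
q = -1/28673 (q = 1/(-28591 - 82) = 1/(-28673) = -1/28673 ≈ -3.4876e-5)
G - q = 1/15049 - 1*(-1/28673) = 1/15049 + 1/28673 = 43722/431499977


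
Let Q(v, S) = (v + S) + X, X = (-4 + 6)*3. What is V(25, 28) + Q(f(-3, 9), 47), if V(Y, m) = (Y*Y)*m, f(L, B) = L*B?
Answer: 17526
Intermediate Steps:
X = 6 (X = 2*3 = 6)
f(L, B) = B*L
Q(v, S) = 6 + S + v (Q(v, S) = (v + S) + 6 = (S + v) + 6 = 6 + S + v)
V(Y, m) = m*Y² (V(Y, m) = Y²*m = m*Y²)
V(25, 28) + Q(f(-3, 9), 47) = 28*25² + (6 + 47 + 9*(-3)) = 28*625 + (6 + 47 - 27) = 17500 + 26 = 17526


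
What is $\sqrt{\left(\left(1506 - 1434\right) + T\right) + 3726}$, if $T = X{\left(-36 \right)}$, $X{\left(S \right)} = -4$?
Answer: $\sqrt{3794} \approx 61.595$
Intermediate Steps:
$T = -4$
$\sqrt{\left(\left(1506 - 1434\right) + T\right) + 3726} = \sqrt{\left(\left(1506 - 1434\right) - 4\right) + 3726} = \sqrt{\left(72 - 4\right) + 3726} = \sqrt{68 + 3726} = \sqrt{3794}$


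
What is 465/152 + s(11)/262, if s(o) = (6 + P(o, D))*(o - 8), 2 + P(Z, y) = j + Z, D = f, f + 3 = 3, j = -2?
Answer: 63879/19912 ≈ 3.2081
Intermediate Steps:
f = 0 (f = -3 + 3 = 0)
D = 0
P(Z, y) = -4 + Z (P(Z, y) = -2 + (-2 + Z) = -4 + Z)
s(o) = (-8 + o)*(2 + o) (s(o) = (6 + (-4 + o))*(o - 8) = (2 + o)*(-8 + o) = (-8 + o)*(2 + o))
465/152 + s(11)/262 = 465/152 + (-16 + 11**2 - 6*11)/262 = 465*(1/152) + (-16 + 121 - 66)*(1/262) = 465/152 + 39*(1/262) = 465/152 + 39/262 = 63879/19912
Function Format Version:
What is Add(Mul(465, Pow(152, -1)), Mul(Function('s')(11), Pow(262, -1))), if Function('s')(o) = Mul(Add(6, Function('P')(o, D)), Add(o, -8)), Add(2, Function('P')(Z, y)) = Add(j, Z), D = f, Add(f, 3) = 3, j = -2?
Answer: Rational(63879, 19912) ≈ 3.2081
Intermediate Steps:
f = 0 (f = Add(-3, 3) = 0)
D = 0
Function('P')(Z, y) = Add(-4, Z) (Function('P')(Z, y) = Add(-2, Add(-2, Z)) = Add(-4, Z))
Function('s')(o) = Mul(Add(-8, o), Add(2, o)) (Function('s')(o) = Mul(Add(6, Add(-4, o)), Add(o, -8)) = Mul(Add(2, o), Add(-8, o)) = Mul(Add(-8, o), Add(2, o)))
Add(Mul(465, Pow(152, -1)), Mul(Function('s')(11), Pow(262, -1))) = Add(Mul(465, Pow(152, -1)), Mul(Add(-16, Pow(11, 2), Mul(-6, 11)), Pow(262, -1))) = Add(Mul(465, Rational(1, 152)), Mul(Add(-16, 121, -66), Rational(1, 262))) = Add(Rational(465, 152), Mul(39, Rational(1, 262))) = Add(Rational(465, 152), Rational(39, 262)) = Rational(63879, 19912)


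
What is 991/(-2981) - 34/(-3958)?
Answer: -1910512/5899399 ≈ -0.32385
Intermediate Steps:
991/(-2981) - 34/(-3958) = 991*(-1/2981) - 34*(-1/3958) = -991/2981 + 17/1979 = -1910512/5899399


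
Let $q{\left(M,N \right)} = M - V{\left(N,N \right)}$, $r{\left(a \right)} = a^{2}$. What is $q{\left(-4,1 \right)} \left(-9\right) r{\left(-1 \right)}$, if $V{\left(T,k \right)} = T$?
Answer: $45$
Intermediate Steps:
$q{\left(M,N \right)} = M - N$
$q{\left(-4,1 \right)} \left(-9\right) r{\left(-1 \right)} = \left(-4 - 1\right) \left(-9\right) \left(-1\right)^{2} = \left(-4 - 1\right) \left(-9\right) 1 = \left(-5\right) \left(-9\right) 1 = 45 \cdot 1 = 45$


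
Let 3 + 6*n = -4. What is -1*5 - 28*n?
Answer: 83/3 ≈ 27.667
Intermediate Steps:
n = -7/6 (n = -½ + (⅙)*(-4) = -½ - ⅔ = -7/6 ≈ -1.1667)
-1*5 - 28*n = -1*5 - 28*(-7/6) = -5 + 98/3 = 83/3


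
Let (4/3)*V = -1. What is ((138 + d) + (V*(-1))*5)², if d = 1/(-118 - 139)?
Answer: 21232861225/1056784 ≈ 20092.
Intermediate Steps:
V = -¾ (V = (¾)*(-1) = -¾ ≈ -0.75000)
d = -1/257 (d = 1/(-257) = -1/257 ≈ -0.0038911)
((138 + d) + (V*(-1))*5)² = ((138 - 1/257) - ¾*(-1)*5)² = (35465/257 + (¾)*5)² = (35465/257 + 15/4)² = (145715/1028)² = 21232861225/1056784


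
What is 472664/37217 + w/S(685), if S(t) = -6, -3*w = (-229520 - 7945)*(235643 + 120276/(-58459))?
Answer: -13526972043780194693/4351337206 ≈ -3.1087e+9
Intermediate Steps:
w = 1090386551767455/58459 (w = -(-229520 - 7945)*(235643 + 120276/(-58459))/3 = -(-79155)*(235643 + 120276*(-1/58459)) = -(-79155)*(235643 - 120276/58459) = -(-79155)*13775333861/58459 = -⅓*(-3271159655302365/58459) = 1090386551767455/58459 ≈ 1.8652e+10)
472664/37217 + w/S(685) = 472664/37217 + (1090386551767455/58459)/(-6) = 472664*(1/37217) + (1090386551767455/58459)*(-⅙) = 472664/37217 - 363462183922485/116918 = -13526972043780194693/4351337206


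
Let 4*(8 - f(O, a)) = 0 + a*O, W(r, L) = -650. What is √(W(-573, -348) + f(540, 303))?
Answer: I*√41547 ≈ 203.83*I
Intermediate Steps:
f(O, a) = 8 - O*a/4 (f(O, a) = 8 - (0 + a*O)/4 = 8 - (0 + O*a)/4 = 8 - O*a/4)
√(W(-573, -348) + f(540, 303)) = √(-650 + (8 - ¼*540*303)) = √(-650 + (8 - 40905)) = √(-650 - 40897) = √(-41547) = I*√41547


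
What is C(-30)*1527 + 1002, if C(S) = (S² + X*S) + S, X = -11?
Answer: 1833402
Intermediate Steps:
C(S) = S² - 10*S (C(S) = (S² - 11*S) + S = S² - 10*S)
C(-30)*1527 + 1002 = -30*(-10 - 30)*1527 + 1002 = -30*(-40)*1527 + 1002 = 1200*1527 + 1002 = 1832400 + 1002 = 1833402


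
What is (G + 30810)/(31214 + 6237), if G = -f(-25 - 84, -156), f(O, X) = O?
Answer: 30919/37451 ≈ 0.82559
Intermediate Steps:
G = 109 (G = -(-25 - 84) = -1*(-109) = 109)
(G + 30810)/(31214 + 6237) = (109 + 30810)/(31214 + 6237) = 30919/37451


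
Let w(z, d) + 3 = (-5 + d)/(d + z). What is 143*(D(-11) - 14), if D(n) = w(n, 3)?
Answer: -9581/4 ≈ -2395.3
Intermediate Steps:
w(z, d) = -3 + (-5 + d)/(d + z)
D(n) = (-11 - 3*n)/(3 + n) (D(n) = (-5 - 3*n - 2*3)/(3 + n) = (-5 - 3*n - 6)/(3 + n) = (-11 - 3*n)/(3 + n))
143*(D(-11) - 14) = 143*((-11 - 3*(-11))/(3 - 11) - 14) = 143*((-11 + 33)/(-8) - 14) = 143*(-1/8*22 - 14) = 143*(-11/4 - 14) = 143*(-67/4) = -9581/4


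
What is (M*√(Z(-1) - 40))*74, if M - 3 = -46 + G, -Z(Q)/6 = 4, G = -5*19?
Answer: -81696*I ≈ -81696.0*I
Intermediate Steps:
G = -95
Z(Q) = -24 (Z(Q) = -6*4 = -24)
M = -138 (M = 3 + (-46 - 95) = 3 - 141 = -138)
(M*√(Z(-1) - 40))*74 = -138*√(-24 - 40)*74 = -1104*I*74 = -81696*I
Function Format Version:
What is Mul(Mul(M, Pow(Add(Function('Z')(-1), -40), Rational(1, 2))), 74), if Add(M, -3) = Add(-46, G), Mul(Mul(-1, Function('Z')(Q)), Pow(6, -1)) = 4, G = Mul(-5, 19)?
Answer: Mul(-81696, I) ≈ Mul(-81696., I)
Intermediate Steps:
G = -95
Function('Z')(Q) = -24 (Function('Z')(Q) = Mul(-6, 4) = -24)
M = -138 (M = Add(3, Add(-46, -95)) = Add(3, -141) = -138)
Mul(Mul(M, Pow(Add(Function('Z')(-1), -40), Rational(1, 2))), 74) = Mul(Mul(-138, Pow(Add(-24, -40), Rational(1, 2))), 74) = Mul(Mul(-138, Pow(-64, Rational(1, 2))), 74) = Mul(Mul(-138, Mul(8, I)), 74) = Mul(Mul(-1104, I), 74) = Mul(-81696, I)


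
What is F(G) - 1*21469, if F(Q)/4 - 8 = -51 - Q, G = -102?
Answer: -21233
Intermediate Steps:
F(Q) = -172 - 4*Q (F(Q) = 32 + 4*(-51 - Q) = 32 + (-204 - 4*Q) = -172 - 4*Q)
F(G) - 1*21469 = (-172 - 4*(-102)) - 1*21469 = (-172 + 408) - 21469 = 236 - 21469 = -21233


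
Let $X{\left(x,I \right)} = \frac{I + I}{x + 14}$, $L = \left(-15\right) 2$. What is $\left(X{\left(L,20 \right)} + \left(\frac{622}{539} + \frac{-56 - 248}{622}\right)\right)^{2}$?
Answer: $\frac{378368923689}{112397926564} \approx 3.3663$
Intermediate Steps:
$L = -30$
$X{\left(x,I \right)} = \frac{2 I}{14 + x}$
$\left(X{\left(L,20 \right)} + \left(\frac{622}{539} + \frac{-56 - 248}{622}\right)\right)^{2} = \left(2 \cdot 20 \frac{1}{14 - 30} + \left(\frac{622}{539} + \frac{-56 - 248}{622}\right)\right)^{2} = \left(2 \cdot 20 \frac{1}{-16} + \left(622 \cdot \frac{1}{539} - \frac{152}{311}\right)\right)^{2} = \left(2 \cdot 20 \left(- \frac{1}{16}\right) + \left(\frac{622}{539} - \frac{152}{311}\right)\right)^{2} = \left(- \frac{5}{2} + \frac{111514}{167629}\right)^{2} = \left(- \frac{615117}{335258}\right)^{2} = \frac{378368923689}{112397926564}$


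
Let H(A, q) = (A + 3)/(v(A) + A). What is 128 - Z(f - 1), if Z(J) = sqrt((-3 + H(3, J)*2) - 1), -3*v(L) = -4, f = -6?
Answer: 128 - 4*I*sqrt(13)/13 ≈ 128.0 - 1.1094*I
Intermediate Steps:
v(L) = 4/3 (v(L) = -1/3*(-4) = 4/3)
H(A, q) = (3 + A)/(4/3 + A) (H(A, q) = (A + 3)/(4/3 + A) = (3 + A)/(4/3 + A))
Z(J) = 4*I*sqrt(13)/13 (Z(J) = sqrt((-3 + (3*(3 + 3)/(4 + 3*3))*2) - 1) = sqrt((-3 + (3*6/(4 + 9))*2) - 1) = sqrt((-3 + (3*6/13)*2) - 1) = sqrt((-3 + (3*(1/13)*6)*2) - 1) = sqrt((-3 + (18/13)*2) - 1) = sqrt((-3 + 36/13) - 1) = sqrt(-3/13 - 1) = sqrt(-16/13) = 4*I*sqrt(13)/13)
128 - Z(f - 1) = 128 - 4*I*sqrt(13)/13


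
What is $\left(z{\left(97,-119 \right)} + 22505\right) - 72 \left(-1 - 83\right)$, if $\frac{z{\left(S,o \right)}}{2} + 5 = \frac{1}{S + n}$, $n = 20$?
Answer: $\frac{3339533}{117} \approx 28543.0$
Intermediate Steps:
$z{\left(S,o \right)} = -10 + \frac{2}{20 + S}$ ($z{\left(S,o \right)} = -10 + \frac{2}{S + 20} = -10 + \frac{2}{20 + S}$)
$\left(z{\left(97,-119 \right)} + 22505\right) - 72 \left(-1 - 83\right) = \left(\frac{2 \left(-99 - 485\right)}{20 + 97} + 22505\right) - 72 \left(-1 - 83\right) = \left(\frac{2 \left(-99 - 485\right)}{117} + 22505\right) - -6048 = \left(2 \cdot \frac{1}{117} \left(-584\right) + 22505\right) + 6048 = \left(- \frac{1168}{117} + 22505\right) + 6048 = \frac{2631917}{117} + 6048 = \frac{3339533}{117}$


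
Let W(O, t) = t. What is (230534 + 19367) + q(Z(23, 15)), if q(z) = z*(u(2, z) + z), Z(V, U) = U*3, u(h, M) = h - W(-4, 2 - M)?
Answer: 253951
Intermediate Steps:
u(h, M) = -2 + M + h (u(h, M) = h - (2 - M) = h + (-2 + M) = -2 + M + h)
Z(V, U) = 3*U
q(z) = 2*z² (q(z) = z*((-2 + z + 2) + z) = z*(z + z) = z*(2*z) = 2*z²)
(230534 + 19367) + q(Z(23, 15)) = (230534 + 19367) + 2*(3*15)² = 249901 + 2*45² = 249901 + 2*2025 = 249901 + 4050 = 253951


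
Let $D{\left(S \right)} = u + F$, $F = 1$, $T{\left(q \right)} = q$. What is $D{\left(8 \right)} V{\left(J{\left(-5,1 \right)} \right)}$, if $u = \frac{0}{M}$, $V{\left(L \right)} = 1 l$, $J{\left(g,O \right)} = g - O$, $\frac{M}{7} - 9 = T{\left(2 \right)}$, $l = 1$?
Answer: $1$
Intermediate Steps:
$M = 77$ ($M = 63 + 7 \cdot 2 = 63 + 14 = 77$)
$V{\left(L \right)} = 1$ ($V{\left(L \right)} = 1 \cdot 1 = 1$)
$u = 0$ ($u = \frac{0}{77} = 0 \cdot \frac{1}{77} = 0$)
$D{\left(S \right)} = 1$ ($D{\left(S \right)} = 0 + 1 = 1$)
$D{\left(8 \right)} V{\left(J{\left(-5,1 \right)} \right)} = 1 \cdot 1 = 1$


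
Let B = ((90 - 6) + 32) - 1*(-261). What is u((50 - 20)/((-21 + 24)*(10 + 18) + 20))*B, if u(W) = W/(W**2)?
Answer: 19604/15 ≈ 1306.9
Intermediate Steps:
B = 377 (B = (84 + 32) + 261 = 116 + 261 = 377)
u(W) = 1/W (u(W) = W/W**2 = 1/W)
u((50 - 20)/((-21 + 24)*(10 + 18) + 20))*B = 377/((50 - 20)/((-21 + 24)*(10 + 18) + 20)) = 377/(30/(3*28 + 20)) = 377/(30/(84 + 20)) = 377/(30/104) = 377/(30*(1/104)) = 377/(15/52) = (52/15)*377 = 19604/15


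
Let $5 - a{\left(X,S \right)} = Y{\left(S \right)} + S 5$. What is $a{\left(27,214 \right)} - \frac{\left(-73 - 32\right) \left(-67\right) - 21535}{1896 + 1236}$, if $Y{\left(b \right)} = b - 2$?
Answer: $- \frac{34354}{27} \approx -1272.4$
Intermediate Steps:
$Y{\left(b \right)} = -2 + b$ ($Y{\left(b \right)} = b - 2 = -2 + b$)
$a{\left(X,S \right)} = 7 - 6 S$ ($a{\left(X,S \right)} = 5 - \left(\left(-2 + S\right) + S 5\right) = 5 - \left(\left(-2 + S\right) + 5 S\right) = 5 - \left(-2 + 6 S\right) = 7 - 6 S$)
$a{\left(27,214 \right)} - \frac{\left(-73 - 32\right) \left(-67\right) - 21535}{1896 + 1236} = \left(7 - 1284\right) - \frac{\left(-73 - 32\right) \left(-67\right) - 21535}{1896 + 1236} = \left(7 - 1284\right) - \frac{\left(-105\right) \left(-67\right) - 21535}{3132} = -1277 - \left(7035 - 21535\right) \frac{1}{3132} = -1277 - \left(-14500\right) \frac{1}{3132} = -1277 - - \frac{125}{27} = -1277 + \frac{125}{27} = - \frac{34354}{27}$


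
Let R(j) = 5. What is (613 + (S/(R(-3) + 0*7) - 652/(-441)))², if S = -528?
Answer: 1259056793929/4862025 ≈ 2.5896e+5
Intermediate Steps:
(613 + (S/(R(-3) + 0*7) - 652/(-441)))² = (613 + (-528/(5 + 0*7) - 652/(-441)))² = (613 + (-528/(5 + 0) - 652*(-1/441)))² = (613 + (-528/5 + 652/441))² = (613 - 229588/2205)² = (1122077/2205)² = 1259056793929/4862025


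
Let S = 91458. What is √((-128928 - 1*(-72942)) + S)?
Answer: 4*√2217 ≈ 188.34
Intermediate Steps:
√((-128928 - 1*(-72942)) + S) = √((-128928 - 1*(-72942)) + 91458) = √((-128928 + 72942) + 91458) = √(-55986 + 91458) = √35472 = 4*√2217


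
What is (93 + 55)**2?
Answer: 21904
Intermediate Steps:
(93 + 55)**2 = 148**2 = 21904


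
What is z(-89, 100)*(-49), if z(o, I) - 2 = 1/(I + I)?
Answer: -19649/200 ≈ -98.245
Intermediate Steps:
z(o, I) = 2 + 1/(2*I) (z(o, I) = 2 + 1/(I + I) = 2 + 1/(2*I))
z(-89, 100)*(-49) = (2 + (½)/100)*(-49) = (2 + (½)*(1/100))*(-49) = (2 + 1/200)*(-49) = (401/200)*(-49) = -19649/200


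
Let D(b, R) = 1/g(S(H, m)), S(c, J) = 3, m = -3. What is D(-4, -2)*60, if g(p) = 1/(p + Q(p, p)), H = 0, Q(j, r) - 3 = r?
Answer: 540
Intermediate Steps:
Q(j, r) = 3 + r
g(p) = 1/(3 + 2*p) (g(p) = 1/(p + (3 + p)) = 1/(3 + 2*p))
D(b, R) = 9 (D(b, R) = 1/(1/(3 + 2*3)) = 1/(1/(3 + 6)) = 1/(1/9) = 9)
D(-4, -2)*60 = 9*60 = 540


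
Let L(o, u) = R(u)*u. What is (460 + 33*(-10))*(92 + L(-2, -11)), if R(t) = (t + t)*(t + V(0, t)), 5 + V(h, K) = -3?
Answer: -585780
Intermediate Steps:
V(h, K) = -8 (V(h, K) = -5 - 3 = -8)
R(t) = 2*t*(-8 + t) (R(t) = (t + t)*(t - 8) = (2*t)*(-8 + t) = 2*t*(-8 + t))
L(o, u) = 2*u²*(-8 + u) (L(o, u) = (2*u*(-8 + u))*u = 2*u²*(-8 + u))
(460 + 33*(-10))*(92 + L(-2, -11)) = (460 + 33*(-10))*(92 + 2*(-11)²*(-8 - 11)) = (460 - 330)*(92 + 2*121*(-19)) = 130*(92 - 4598) = 130*(-4506) = -585780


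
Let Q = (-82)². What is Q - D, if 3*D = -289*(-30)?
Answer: 3834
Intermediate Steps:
D = 2890 (D = (-289*(-30))/3 = (⅓)*8670 = 2890)
Q = 6724
Q - D = 6724 - 1*2890 = 6724 - 2890 = 3834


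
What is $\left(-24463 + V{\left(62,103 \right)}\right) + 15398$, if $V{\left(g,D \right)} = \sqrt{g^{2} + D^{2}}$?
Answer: $-9065 + \sqrt{14453} \approx -8944.8$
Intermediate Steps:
$V{\left(g,D \right)} = \sqrt{D^{2} + g^{2}}$
$\left(-24463 + V{\left(62,103 \right)}\right) + 15398 = \left(-24463 + \sqrt{103^{2} + 62^{2}}\right) + 15398 = \left(-24463 + \sqrt{10609 + 3844}\right) + 15398 = \left(-24463 + \sqrt{14453}\right) + 15398 = -9065 + \sqrt{14453}$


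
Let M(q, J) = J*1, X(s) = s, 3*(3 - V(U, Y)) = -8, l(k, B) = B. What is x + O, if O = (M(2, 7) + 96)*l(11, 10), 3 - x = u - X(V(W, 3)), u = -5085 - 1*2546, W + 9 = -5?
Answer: 26009/3 ≈ 8669.7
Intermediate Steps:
W = -14 (W = -9 - 5 = -14)
V(U, Y) = 17/3 (V(U, Y) = 3 - ⅓*(-8) = 3 + 8/3 = 17/3)
u = -7631 (u = -5085 - 2546 = -7631)
M(q, J) = J
x = 22919/3 (x = 3 - (-7631 - 1*17/3) = 3 - (-7631 - 17/3) = 3 - 1*(-22910/3) = 3 + 22910/3 = 22919/3 ≈ 7639.7)
O = 1030 (O = (7 + 96)*10 = 103*10 = 1030)
x + O = 22919/3 + 1030 = 26009/3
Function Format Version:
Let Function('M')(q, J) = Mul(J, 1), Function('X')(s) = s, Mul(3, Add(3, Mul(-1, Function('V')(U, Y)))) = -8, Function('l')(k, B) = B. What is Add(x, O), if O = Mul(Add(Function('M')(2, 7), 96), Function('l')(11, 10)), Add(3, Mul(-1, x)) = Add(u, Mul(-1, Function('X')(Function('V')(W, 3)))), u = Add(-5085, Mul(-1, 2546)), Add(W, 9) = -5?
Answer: Rational(26009, 3) ≈ 8669.7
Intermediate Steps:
W = -14 (W = Add(-9, -5) = -14)
Function('V')(U, Y) = Rational(17, 3) (Function('V')(U, Y) = Add(3, Mul(Rational(-1, 3), -8)) = Add(3, Rational(8, 3)) = Rational(17, 3))
u = -7631 (u = Add(-5085, -2546) = -7631)
Function('M')(q, J) = J
x = Rational(22919, 3) (x = Add(3, Mul(-1, Add(-7631, Mul(-1, Rational(17, 3))))) = Add(3, Mul(-1, Add(-7631, Rational(-17, 3)))) = Add(3, Mul(-1, Rational(-22910, 3))) = Add(3, Rational(22910, 3)) = Rational(22919, 3) ≈ 7639.7)
O = 1030 (O = Mul(Add(7, 96), 10) = Mul(103, 10) = 1030)
Add(x, O) = Add(Rational(22919, 3), 1030) = Rational(26009, 3)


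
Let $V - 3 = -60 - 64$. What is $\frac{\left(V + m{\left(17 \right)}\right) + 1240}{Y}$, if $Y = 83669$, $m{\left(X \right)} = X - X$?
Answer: $\frac{1119}{83669} \approx 0.013374$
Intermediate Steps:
$m{\left(X \right)} = 0$
$V = -121$ ($V = 3 - 124 = -121$)
$\frac{\left(V + m{\left(17 \right)}\right) + 1240}{Y} = \frac{\left(-121 + 0\right) + 1240}{83669} = \left(-121 + 1240\right) \frac{1}{83669} = 1119 \cdot \frac{1}{83669} = \frac{1119}{83669}$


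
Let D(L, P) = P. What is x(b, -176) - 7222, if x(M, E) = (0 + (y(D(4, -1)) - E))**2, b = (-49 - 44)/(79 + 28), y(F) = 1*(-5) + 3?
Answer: 23054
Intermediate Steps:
y(F) = -2 (y(F) = -5 + 3 = -2)
b = -93/107 ≈ -0.86916
x(M, E) = (-2 - E)**2 (x(M, E) = (0 + (-2 - E))**2 = (-2 - E)**2)
x(b, -176) - 7222 = (2 - 176)**2 - 7222 = (-174)**2 - 7222 = 30276 - 7222 = 23054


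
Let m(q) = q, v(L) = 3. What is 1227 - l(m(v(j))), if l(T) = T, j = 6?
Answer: 1224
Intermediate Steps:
1227 - l(m(v(j))) = 1227 - 1*3 = 1227 - 3 = 1224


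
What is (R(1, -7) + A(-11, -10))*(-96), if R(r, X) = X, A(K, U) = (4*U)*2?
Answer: 8352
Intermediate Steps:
A(K, U) = 8*U
(R(1, -7) + A(-11, -10))*(-96) = (-7 + 8*(-10))*(-96) = (-7 - 80)*(-96) = -87*(-96) = 8352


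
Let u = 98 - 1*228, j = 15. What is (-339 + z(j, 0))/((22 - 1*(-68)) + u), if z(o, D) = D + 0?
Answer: 339/40 ≈ 8.4750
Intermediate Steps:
u = -130 (u = 98 - 228 = -130)
z(o, D) = D
(-339 + z(j, 0))/((22 - 1*(-68)) + u) = (-339 + 0)/((22 - 1*(-68)) - 130) = -339/((22 + 68) - 130) = -339/(90 - 130) = -339/(-40) = -339*(-1/40) = 339/40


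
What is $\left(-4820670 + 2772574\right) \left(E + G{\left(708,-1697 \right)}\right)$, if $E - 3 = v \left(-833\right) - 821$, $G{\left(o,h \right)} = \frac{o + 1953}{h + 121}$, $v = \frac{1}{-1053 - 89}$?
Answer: $\frac{188675200215460}{112487} \approx 1.6773 \cdot 10^{9}$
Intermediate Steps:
$v = - \frac{1}{1142}$ ($v = \frac{1}{-1142} = - \frac{1}{1142} \approx -0.00087566$)
$G{\left(o,h \right)} = \frac{1953 + o}{121 + h}$
$E = - \frac{933323}{1142}$ ($E = 3 - \frac{936749}{1142} = - \frac{933323}{1142} \approx -817.27$)
$\left(-4820670 + 2772574\right) \left(E + G{\left(708,-1697 \right)}\right) = \left(-4820670 + 2772574\right) \left(- \frac{933323}{1142} + \frac{1953 + 708}{121 - 1697}\right) = - 2048096 \left(- \frac{933323}{1142} + \frac{1}{-1576} \cdot 2661\right) = - 2048096 \left(- \frac{933323}{1142} - \frac{2661}{1576}\right) = \left(-2048096\right) \left(- \frac{736977955}{899896}\right) = \frac{188675200215460}{112487}$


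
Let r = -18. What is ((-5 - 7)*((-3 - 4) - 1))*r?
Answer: -1728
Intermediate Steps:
((-5 - 7)*((-3 - 4) - 1))*r = ((-5 - 7)*((-3 - 4) - 1))*(-18) = -12*(-7 - 1)*(-18) = -12*(-8)*(-18) = 96*(-18) = -1728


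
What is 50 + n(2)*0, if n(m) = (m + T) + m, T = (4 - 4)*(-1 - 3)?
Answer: 50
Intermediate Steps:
T = 0 (T = 0*(-4) = 0)
n(m) = 2*m (n(m) = (m + 0) + m = m + m = 2*m)
50 + n(2)*0 = 50 + (2*2)*0 = 50 + 4*0 = 50 + 0 = 50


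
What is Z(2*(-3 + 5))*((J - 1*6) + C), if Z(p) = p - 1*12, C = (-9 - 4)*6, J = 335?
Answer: -2008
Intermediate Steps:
C = -78 (C = -13*6 = -78)
Z(p) = -12 + p (Z(p) = p - 12 = -12 + p)
Z(2*(-3 + 5))*((J - 1*6) + C) = (-12 + 2*(-3 + 5))*((335 - 1*6) - 78) = (-12 + 2*2)*((335 - 6) - 78) = (-12 + 4)*(329 - 78) = -8*251 = -2008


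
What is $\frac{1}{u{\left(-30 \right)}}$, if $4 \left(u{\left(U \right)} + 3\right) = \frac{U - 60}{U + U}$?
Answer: $- \frac{8}{21} \approx -0.38095$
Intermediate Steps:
$u{\left(U \right)} = -3 + \frac{-60 + U}{8 U}$ ($u{\left(U \right)} = -3 + \frac{\left(U - 60\right) \frac{1}{U + U}}{4} = -3 + \frac{\left(-60 + U\right) \frac{1}{2 U}}{4} = -3 + \frac{\frac{1}{2} \frac{1}{U} \left(-60 + U\right)}{4} = -3 + \frac{-60 + U}{8 U}$)
$\frac{1}{u{\left(-30 \right)}} = \frac{1}{\frac{1}{8} \frac{1}{-30} \left(-60 - -690\right)} = \frac{1}{\frac{1}{8} \left(- \frac{1}{30}\right) \left(-60 + 690\right)} = \frac{1}{\frac{1}{8} \left(- \frac{1}{30}\right) 630} = \frac{1}{- \frac{21}{8}} = - \frac{8}{21}$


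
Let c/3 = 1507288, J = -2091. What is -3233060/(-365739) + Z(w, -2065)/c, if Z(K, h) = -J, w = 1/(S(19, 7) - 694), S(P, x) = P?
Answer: 25865833/2925912 ≈ 8.8403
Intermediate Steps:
c = 4521864 (c = 3*1507288 = 4521864)
w = -1/675 (w = 1/(19 - 694) = 1/(-675) = -1/675 ≈ -0.0014815)
Z(K, h) = 2091 (Z(K, h) = -1*(-2091) = 2091)
-3233060/(-365739) + Z(w, -2065)/c = -3233060/(-365739) + 2091/4521864 = -3233060*(-1/365739) + 2091*(1/4521864) = 3233060/365739 + 41/88664 = 25865833/2925912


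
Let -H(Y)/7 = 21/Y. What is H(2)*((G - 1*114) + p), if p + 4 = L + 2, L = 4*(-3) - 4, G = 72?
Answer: 4410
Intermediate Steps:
H(Y) = -147/Y
L = -16 (L = -12 - 4 = -16)
p = -18 (p = -4 + (-16 + 2) = -4 - 14 = -18)
H(2)*((G - 1*114) + p) = (-147/2)*((72 - 1*114) - 18) = (-147*½)*((72 - 114) - 18) = -147*(-42 - 18)/2 = -147/2*(-60) = 4410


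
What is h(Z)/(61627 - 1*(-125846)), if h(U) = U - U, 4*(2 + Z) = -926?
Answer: 0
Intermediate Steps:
Z = -467/2 (Z = -2 + (1/4)*(-926) = -2 - 463/2 = -467/2 ≈ -233.50)
h(U) = 0
h(Z)/(61627 - 1*(-125846)) = 0/(61627 - 1*(-125846)) = 0/(61627 + 125846) = 0/187473 = 0*(1/187473) = 0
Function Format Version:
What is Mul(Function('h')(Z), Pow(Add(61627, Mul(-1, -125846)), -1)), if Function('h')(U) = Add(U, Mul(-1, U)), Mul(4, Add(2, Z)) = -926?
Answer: 0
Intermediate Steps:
Z = Rational(-467, 2) (Z = Add(-2, Mul(Rational(1, 4), -926)) = Add(-2, Rational(-463, 2)) = Rational(-467, 2) ≈ -233.50)
Function('h')(U) = 0
Mul(Function('h')(Z), Pow(Add(61627, Mul(-1, -125846)), -1)) = Mul(0, Pow(Add(61627, Mul(-1, -125846)), -1)) = Mul(0, Pow(Add(61627, 125846), -1)) = Mul(0, Pow(187473, -1)) = Mul(0, Rational(1, 187473)) = 0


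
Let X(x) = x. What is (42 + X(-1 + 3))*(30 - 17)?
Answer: 572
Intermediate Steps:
(42 + X(-1 + 3))*(30 - 17) = (42 + (-1 + 3))*(30 - 17) = (42 + 2)*13 = 44*13 = 572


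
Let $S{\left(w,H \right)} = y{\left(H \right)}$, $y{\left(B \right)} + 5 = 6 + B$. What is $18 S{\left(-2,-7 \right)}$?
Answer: $-108$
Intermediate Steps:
$y{\left(B \right)} = 1 + B$ ($y{\left(B \right)} = -5 + \left(6 + B\right) = 1 + B$)
$S{\left(w,H \right)} = 1 + H$
$18 S{\left(-2,-7 \right)} = 18 \left(1 - 7\right) = 18 \left(-6\right) = -108$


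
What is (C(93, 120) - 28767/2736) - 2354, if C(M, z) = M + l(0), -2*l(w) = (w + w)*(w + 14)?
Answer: -2071621/912 ≈ -2271.5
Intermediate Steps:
l(w) = -w*(14 + w) (l(w) = -(w + w)*(w + 14)/2 = -2*w*(14 + w)/2 = -w*(14 + w))
C(M, z) = M (C(M, z) = M - 1*0*(14 + 0) = M - 1*0*14 = M + 0 = M)
(C(93, 120) - 28767/2736) - 2354 = (93 - 28767/2736) - 2354 = (93 - 28767*1/2736) - 2354 = (93 - 9589/912) - 2354 = 75227/912 - 2354 = -2071621/912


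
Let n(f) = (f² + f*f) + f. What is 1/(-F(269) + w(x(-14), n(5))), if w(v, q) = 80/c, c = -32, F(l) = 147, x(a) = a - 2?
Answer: -2/299 ≈ -0.0066890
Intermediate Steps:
n(f) = f + 2*f² (n(f) = (f² + f²) + f = 2*f² + f = f + 2*f²)
x(a) = -2 + a
w(v, q) = -5/2 (w(v, q) = 80/(-32) = 80*(-1/32) = -5/2)
1/(-F(269) + w(x(-14), n(5))) = 1/(-1*147 - 5/2) = 1/(-147 - 5/2) = 1/(-299/2) = -2/299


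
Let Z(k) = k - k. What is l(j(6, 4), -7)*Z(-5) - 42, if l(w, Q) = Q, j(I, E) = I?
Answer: -42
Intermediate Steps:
Z(k) = 0
l(j(6, 4), -7)*Z(-5) - 42 = -7*0 - 42 = 0 - 42 = -42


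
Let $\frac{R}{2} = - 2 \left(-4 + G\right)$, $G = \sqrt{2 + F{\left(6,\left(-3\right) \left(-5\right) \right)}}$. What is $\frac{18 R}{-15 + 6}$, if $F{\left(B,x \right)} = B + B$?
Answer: $-32 + 8 \sqrt{14} \approx -2.0667$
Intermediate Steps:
$F{\left(B,x \right)} = 2 B$
$G = \sqrt{14}$ ($G = \sqrt{2 + 2 \cdot 6} = \sqrt{2 + 12} = \sqrt{14} \approx 3.7417$)
$R = 16 - 4 \sqrt{14}$ ($R = 2 \left(- 2 \left(-4 + \sqrt{14}\right)\right) = 2 \left(8 - 2 \sqrt{14}\right) = 16 - 4 \sqrt{14} \approx 1.0334$)
$\frac{18 R}{-15 + 6} = \frac{18 \left(16 - 4 \sqrt{14}\right)}{-15 + 6} = \frac{288 - 72 \sqrt{14}}{-9} = \left(288 - 72 \sqrt{14}\right) \left(- \frac{1}{9}\right) = -32 + 8 \sqrt{14}$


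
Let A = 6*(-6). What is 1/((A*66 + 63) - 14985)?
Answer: -1/17298 ≈ -5.7810e-5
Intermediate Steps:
A = -36
1/((A*66 + 63) - 14985) = 1/((-36*66 + 63) - 14985) = 1/((-2376 + 63) - 14985) = 1/(-2313 - 14985) = 1/(-17298) = -1/17298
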